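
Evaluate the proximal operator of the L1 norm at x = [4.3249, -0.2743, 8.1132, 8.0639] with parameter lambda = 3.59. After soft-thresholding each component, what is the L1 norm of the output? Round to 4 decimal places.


Soft-thresholding with lambda = 3.59:
prox(4.3249) = sign(4.3249)*max(|4.3249| - 3.59, 0) = 0.7349
prox(-0.2743) = sign(-0.2743)*max(|-0.2743| - 3.59, 0) = 0.0
prox(8.1132) = sign(8.1132)*max(|8.1132| - 3.59, 0) = 4.5232
prox(8.0639) = sign(8.0639)*max(|8.0639| - 3.59, 0) = 4.4739
prox(x) = [0.7349, 0.0, 4.5232, 4.4739]
||prox(x)||_1 = 0.7349 + 0.0 + 4.5232 + 4.4739 = 9.732


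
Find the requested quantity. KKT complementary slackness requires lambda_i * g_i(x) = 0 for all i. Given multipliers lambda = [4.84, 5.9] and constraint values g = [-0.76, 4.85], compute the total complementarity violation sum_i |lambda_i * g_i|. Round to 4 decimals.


KKT complementary slackness check:
lambda_1 * g_1 = 4.84 * -0.76 = -3.6784
lambda_2 * g_2 = 5.9 * 4.85 = 28.615
Total violation = 3.6784 + 28.615 = 32.2934


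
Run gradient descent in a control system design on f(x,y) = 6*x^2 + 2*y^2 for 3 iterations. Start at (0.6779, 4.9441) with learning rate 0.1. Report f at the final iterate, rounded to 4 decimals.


Gradient descent on f(x,y) = 6*x^2 + 2*y^2.
Starting point: (0.6779, 4.9441), alpha = 0.1
Step 1: grad_x = 2*6*0.6779 = 8.1348, grad_y = 2*2*4.9441 = 19.7764
  x_1 = 0.6779 - 0.1*8.1348 = -0.1356
  y_1 = 4.9441 - 0.1*19.7764 = 2.9665
Step 2: grad_x = 2*6*-0.1356 = -1.627, grad_y = 2*2*2.9665 = 11.8658
  x_2 = -0.1356 - 0.1*-1.627 = 0.0271
  y_2 = 2.9665 - 0.1*11.8658 = 1.7799
Step 3: grad_x = 2*6*0.0271 = 0.3254, grad_y = 2*2*1.7799 = 7.1195
  x_3 = 0.0271 - 0.1*0.3254 = -0.0054
  y_3 = 1.7799 - 0.1*7.1195 = 1.0679
f(-0.0054, 1.0679) = 6*(-0.0054)^2 + 2*1.0679^2 = 2.2811


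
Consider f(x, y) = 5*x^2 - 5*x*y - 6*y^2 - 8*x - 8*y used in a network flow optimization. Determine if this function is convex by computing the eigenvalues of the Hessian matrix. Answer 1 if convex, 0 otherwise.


The Hessian of f(x,y) = 5*x^2 - 5*x*y - 6*y^2 - 8*x - 8*y is:
H = [[10, -5], [-5, -12]]
Trace = 10 - 12 = -2
Determinant = 10*-12 - (-5)^2 = -145
Discriminant = (-2)^2 - 4*-145 = 584.0
Eigenvalues: lambda_1 = -13.083, lambda_2 = 11.083
The function is not convex.

0


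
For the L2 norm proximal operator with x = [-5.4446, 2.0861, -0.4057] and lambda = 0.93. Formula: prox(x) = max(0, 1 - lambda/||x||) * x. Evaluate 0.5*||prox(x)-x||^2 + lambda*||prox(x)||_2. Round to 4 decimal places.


Step 1: Compute ||x||.
||x|| = 5.8447
Step 2: Compute scaling factor.
scale = max(0, 1 - 0.93/5.8447) = 0.8409
Step 3: prox(x) = [-4.5783, 1.7542, -0.3411]
||prox(x)|| = 4.9147
Step 4: Proximal objective.
0.5*||prox-x||^2 = 0.4325
lambda*||prox|| = 4.5707
Total = 5.0031


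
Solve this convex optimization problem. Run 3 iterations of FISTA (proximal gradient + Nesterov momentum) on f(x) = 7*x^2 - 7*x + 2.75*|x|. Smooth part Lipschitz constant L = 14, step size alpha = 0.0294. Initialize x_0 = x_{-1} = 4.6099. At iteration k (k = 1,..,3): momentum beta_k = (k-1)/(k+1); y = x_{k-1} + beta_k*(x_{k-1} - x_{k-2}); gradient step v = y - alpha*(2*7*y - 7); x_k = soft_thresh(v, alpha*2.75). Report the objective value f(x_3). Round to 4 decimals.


FISTA on f(x) = 7*x^2 - 7*x + 2.75*|x|
L = 14, alpha = 0.0294
Iteration 1: beta = 0.0, y = 4.6099 + 0.0*(4.6099 - 4.6099) = 4.6099
  grad(y) = 57.5386, v = y - alpha*grad = 2.9183
  prox(v) = soft_thresh(2.9183, 0.0809) = 2.8374
Iteration 2: beta = 0.3333, y = 2.8374 + 0.3333*(2.8374 - 4.6099) = 2.2466
  grad(y) = 24.4522, v = y - alpha*grad = 1.5277
  prox(v) = soft_thresh(1.5277, 0.0809) = 1.4468
Iteration 3: beta = 0.5, y = 1.4468 + 0.5*(1.4468 - 2.8374) = 0.7516
  grad(y) = 3.5218, v = y - alpha*grad = 0.648
  prox(v) = soft_thresh(0.648, 0.0809) = 0.5672
f(x_3) = 7*0.5672^2 - 7*0.5672 + 2.75*|0.5672| = -0.1587


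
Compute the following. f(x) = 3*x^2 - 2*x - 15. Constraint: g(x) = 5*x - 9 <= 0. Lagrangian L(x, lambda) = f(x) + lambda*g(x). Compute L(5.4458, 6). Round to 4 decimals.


Step 1: Evaluate f(x).
f(5.4458) = 3*5.4458^2 - 2*5.4458 - 15 = 63.0786
Step 2: Evaluate g(x).
g(5.4458) = 5*5.4458 - 9 = 18.229
Step 3: Compute Lagrangian.
L = 63.0786 + 6*18.229 = 172.4526


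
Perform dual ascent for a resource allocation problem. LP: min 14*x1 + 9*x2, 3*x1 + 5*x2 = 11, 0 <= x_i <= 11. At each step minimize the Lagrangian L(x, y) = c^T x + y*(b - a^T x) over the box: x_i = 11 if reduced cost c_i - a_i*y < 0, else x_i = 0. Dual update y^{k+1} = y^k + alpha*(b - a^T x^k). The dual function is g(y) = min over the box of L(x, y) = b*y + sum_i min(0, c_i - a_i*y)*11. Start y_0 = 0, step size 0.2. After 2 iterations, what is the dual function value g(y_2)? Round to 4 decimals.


Dual ascent for LP: min 14*x1 + 9*x2, 3*x1 + 5*x2 = 11, 0 <= x_i <= 11
Step 1: y^k = 0.0, reduced costs: (14.0, 9.0)
  x^k = (0.0, 0.0), subgradient = b - a^T x = 11.0
  y^{k+1} = 0.0 + 0.2*11.0 = 2.2
Step 2: y^k = 2.2, reduced costs: (7.4, -2.0)
  x^k = (0.0, 11.0), subgradient = b - a^T x = -44.0
  y^{k+1} = 2.2 + 0.2*-44.0 = -6.6
Dual objective at y_2 = -6.6: reduced costs (33.8, 42.0), box minimizer x = (0.0, 0.0)
g(y_2) = b*y + (c1 - a1*y)*x1 + (c2 - a2*y)*x2 = 11*(-6.6) + 33.8*0.0 + 42.0*0.0 = -72.6 + 0.0 + 0.0 = -72.6


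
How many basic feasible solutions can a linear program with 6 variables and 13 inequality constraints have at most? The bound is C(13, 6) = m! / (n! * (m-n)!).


Each vertex corresponds to some choice of n active constraints out of m, so the number of vertices is at most C(m, n) = m! / (n!(m-n)!).
m = 13, n = 6
Numerator: 13 * 12 * 11 * 10 * 9 * 8
Denominator: 6! = 720
C(13, 6) = 1716


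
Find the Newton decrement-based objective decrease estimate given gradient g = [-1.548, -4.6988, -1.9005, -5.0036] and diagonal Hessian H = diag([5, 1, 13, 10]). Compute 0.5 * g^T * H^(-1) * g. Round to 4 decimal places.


Step 1: H is diagonal, so H^(-1) * g = [-0.3096, -4.6988, -0.1462, -0.5004].
Step 2: g^T H^(-1) g = sum_i g_i^2 / H_ii
  = (-1.548)^2/5 + (-4.6988)^2/1 + (-1.9005)^2/13 + (-5.0036)^2/10
  = 0.4793 + 22.0787 + 0.2778 + 2.5036 = 25.3394
Step 3: Objective decrease = 0.5 * g^T H^(-1) g = 12.6697


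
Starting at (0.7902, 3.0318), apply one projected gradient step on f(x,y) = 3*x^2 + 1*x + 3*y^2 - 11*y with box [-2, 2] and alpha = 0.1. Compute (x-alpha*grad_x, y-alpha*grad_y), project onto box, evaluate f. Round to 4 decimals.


Step 1: Compute gradient at (0.7902, 3.0318).
grad_x = 2*3*0.7902 + 1 = 5.7412
grad_y = 2*3*3.0318 - 11 = 7.1908
Step 2: Gradient step.
x_raw = 0.7902 - 0.1*5.7412 = 0.2161
y_raw = 3.0318 - 0.1*7.1908 = 2.3127
Step 3: Project onto [-2, 2].
x_proj = clip(0.2161) = 0.2161
y_proj = clip(2.3127) = 2.0
Step 4: Evaluate f.
f(0.2161, 2.0) = -9.6438


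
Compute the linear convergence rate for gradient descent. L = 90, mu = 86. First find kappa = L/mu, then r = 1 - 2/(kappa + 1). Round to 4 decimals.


Step 1: Compute the condition number.
kappa = L/mu = 90/86 = 1.0465
Step 2: Compute the convergence rate.
r = 1 - 2/(kappa + 1) = 1 - 2*mu/(L + mu) = (L - mu)/(L + mu) = 4/176 = 0.0227


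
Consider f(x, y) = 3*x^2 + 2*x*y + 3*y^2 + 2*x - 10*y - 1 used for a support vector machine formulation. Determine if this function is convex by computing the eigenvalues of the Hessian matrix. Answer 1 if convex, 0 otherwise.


The Hessian of f(x,y) = 3*x^2 + 2*x*y + 3*y^2 + 2*x - 10*y - 1 is:
H = [[6, 2], [2, 6]]
Trace = 6 + 6 = 12
Determinant = 6*6 - (2)^2 = 32
Discriminant = (12)^2 - 4*32 = 16.0
Eigenvalues: lambda_1 = 4.0, lambda_2 = 8.0
The function is convex.

1


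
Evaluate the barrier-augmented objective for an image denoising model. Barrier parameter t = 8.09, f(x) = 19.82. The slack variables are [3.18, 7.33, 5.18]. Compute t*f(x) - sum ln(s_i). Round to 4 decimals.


Step 1: Compute log-barrier.
ln values: [1.1569, 1.992, 1.6448]
phi = -(1.1569 + 1.992 + 1.6448) = -4.7937
Step 2: Compute augmented objective.
t*f(x) = 8.09*19.82 = 160.3438
Total = 160.3438 - 4.7937 = 155.5501


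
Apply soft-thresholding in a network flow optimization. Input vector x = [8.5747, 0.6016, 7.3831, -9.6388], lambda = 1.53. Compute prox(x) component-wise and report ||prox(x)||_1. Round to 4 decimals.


Soft-thresholding with lambda = 1.53:
prox(8.5747) = sign(8.5747)*max(|8.5747| - 1.53, 0) = 7.0447
prox(0.6016) = sign(0.6016)*max(|0.6016| - 1.53, 0) = 0.0
prox(7.3831) = sign(7.3831)*max(|7.3831| - 1.53, 0) = 5.8531
prox(-9.6388) = sign(-9.6388)*max(|-9.6388| - 1.53, 0) = -8.1088
prox(x) = [7.0447, 0.0, 5.8531, -8.1088]
||prox(x)||_1 = 7.0447 + 0.0 + 5.8531 + 8.1088 = 21.0066


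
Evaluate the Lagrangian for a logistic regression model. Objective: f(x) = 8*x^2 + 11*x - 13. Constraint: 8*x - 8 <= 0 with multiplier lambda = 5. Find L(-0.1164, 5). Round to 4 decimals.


Step 1: Evaluate f(x).
f(-0.1164) = 8*(-0.1164)^2 + 11*(-0.1164) - 13 = -14.172
Step 2: Evaluate g(x).
g(-0.1164) = 8*-0.1164 - 8 = -8.9312
Step 3: Compute Lagrangian.
L = -14.172 + 5*-8.9312 = -58.828


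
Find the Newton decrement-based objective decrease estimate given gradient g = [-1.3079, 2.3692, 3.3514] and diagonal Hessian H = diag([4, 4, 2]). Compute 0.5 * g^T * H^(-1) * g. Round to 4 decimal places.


Step 1: H is diagonal, so H^(-1) * g = [-0.327, 0.5923, 1.6757].
Step 2: g^T H^(-1) g = sum_i g_i^2 / H_ii
  = (-1.3079)^2/4 + (2.3692)^2/4 + (3.3514)^2/2
  = 0.4277 + 1.4033 + 5.6159 = 7.4469
Step 3: Objective decrease = 0.5 * g^T H^(-1) g = 3.7234


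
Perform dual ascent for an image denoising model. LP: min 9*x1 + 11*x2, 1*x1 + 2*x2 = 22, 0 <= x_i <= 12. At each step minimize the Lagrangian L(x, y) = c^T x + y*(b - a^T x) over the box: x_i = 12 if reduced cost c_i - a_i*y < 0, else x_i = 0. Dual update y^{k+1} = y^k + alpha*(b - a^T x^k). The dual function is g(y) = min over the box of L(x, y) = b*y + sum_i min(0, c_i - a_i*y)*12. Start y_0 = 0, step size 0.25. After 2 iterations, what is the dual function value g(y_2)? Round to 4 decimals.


Dual ascent for LP: min 9*x1 + 11*x2, 1*x1 + 2*x2 = 22, 0 <= x_i <= 12
Step 1: y^k = 0.0, reduced costs: (9.0, 11.0)
  x^k = (0.0, 0.0), subgradient = b - a^T x = 22.0
  y^{k+1} = 0.0 + 0.25*22.0 = 5.5
Step 2: y^k = 5.5, reduced costs: (3.5, 0.0)
  x^k = (0.0, 0.0), subgradient = b - a^T x = 22.0
  y^{k+1} = 5.5 + 0.25*22.0 = 11.0
Dual objective at y_2 = 11.0: reduced costs (-2.0, -11.0), box minimizer x = (12.0, 12.0)
g(y_2) = b*y + (c1 - a1*y)*x1 + (c2 - a2*y)*x2 = 22*11.0 + (-2.0)*12.0 + (-11.0)*12.0 = 242.0 - 24.0 - 132.0 = 86.0


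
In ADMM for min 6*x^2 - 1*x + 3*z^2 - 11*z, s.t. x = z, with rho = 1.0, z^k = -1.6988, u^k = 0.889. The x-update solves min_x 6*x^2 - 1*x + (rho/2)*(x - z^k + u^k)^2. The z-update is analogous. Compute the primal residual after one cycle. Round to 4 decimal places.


ADMM iteration with rho = 1.0, z^k = -1.6988, u^k = 0.889
Step 1: x-update.
Minimize 6*x^2 - 1*x + (1.0/2)*(x + 1.6988 + 0.889)^2
FOC: (2*6 + 1.0)*x = 1 + 1.0*(-1.6988 - 0.889)
x^{k+1} = -0.1221
Step 2: z-update.
Minimize 3*z^2 - 11*z + (1.0/2)*(-0.1221 - z + 0.889)^2
FOC: (2*3 + 1.0)*z = 11 + 1.0*(-0.1221 + 0.889)
z^{k+1} = 1.681
Step 3: u-update.
u^{k+1} = 0.889 - 0.1221 - 1.681 = -0.9141
Step 4: Primal residual = |-0.1221 - 1.681| = 1.8031


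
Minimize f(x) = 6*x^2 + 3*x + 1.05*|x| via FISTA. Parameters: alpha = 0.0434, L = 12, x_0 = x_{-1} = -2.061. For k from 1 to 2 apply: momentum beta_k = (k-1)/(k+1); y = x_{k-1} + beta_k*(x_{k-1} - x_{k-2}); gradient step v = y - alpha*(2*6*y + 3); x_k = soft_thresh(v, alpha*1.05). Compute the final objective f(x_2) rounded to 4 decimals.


FISTA on f(x) = 6*x^2 + 3*x + 1.05*|x|
L = 12, alpha = 0.0434
Iteration 1: beta = 0.0, y = -2.061 + 0.0*(-2.061 + 2.061) = -2.061
  grad(y) = -21.732, v = y - alpha*grad = -1.1178
  prox(v) = soft_thresh(-1.1178, 0.0456) = -1.0723
Iteration 2: beta = 0.3333, y = -1.0723 + 0.3333*(-1.0723 + 2.061) = -0.7427
  grad(y) = -5.9122, v = y - alpha*grad = -0.4861
  prox(v) = soft_thresh(-0.4861, 0.0456) = -0.4405
f(x_2) = 6*(-0.4405)^2 + 3*(-0.4405) + 1.05*|-0.4405| = 0.3053


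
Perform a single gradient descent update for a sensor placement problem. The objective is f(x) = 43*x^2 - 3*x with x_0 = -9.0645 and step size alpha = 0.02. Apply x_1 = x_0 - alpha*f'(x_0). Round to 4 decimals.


We compute the gradient at x_0 and apply the update.
f'(x) = 86*x - 3
f'(-9.0645) = 86*-9.0645 - 3 = -782.547
x_1 = -9.0645 - 0.02*-782.547 = 6.5864


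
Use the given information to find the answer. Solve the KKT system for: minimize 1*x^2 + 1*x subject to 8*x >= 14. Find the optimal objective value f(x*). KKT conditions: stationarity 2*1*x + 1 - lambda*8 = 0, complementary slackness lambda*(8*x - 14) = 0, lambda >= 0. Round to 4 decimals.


Step 1: Try lambda = 0 (constraint inactive).
x_unc = -1/(2*1) = -0.5
Check: 8*-0.5 = -4.0 < 14 -- violated!
Step 2: Constraint must be active: 8*x = 14
x* = 14/8 = 1.75
lambda = (2*1*1.75 + 1)/8 = 0.5625
Step 3: Compute optimal value.
f(x*) = 1*1.75^2 + 1*1.75 = 4.8125


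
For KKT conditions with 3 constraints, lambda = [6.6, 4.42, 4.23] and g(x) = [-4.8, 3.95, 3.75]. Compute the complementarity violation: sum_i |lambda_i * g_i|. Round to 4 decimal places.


KKT complementary slackness check:
lambda_1 * g_1 = 6.6 * -4.8 = -31.68
lambda_2 * g_2 = 4.42 * 3.95 = 17.459
lambda_3 * g_3 = 4.23 * 3.75 = 15.8625
Total violation = 31.68 + 17.459 + 15.8625 = 65.0015


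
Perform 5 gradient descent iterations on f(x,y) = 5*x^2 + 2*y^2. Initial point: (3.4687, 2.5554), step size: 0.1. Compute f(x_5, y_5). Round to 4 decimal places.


Gradient descent on f(x,y) = 5*x^2 + 2*y^2.
Starting point: (3.4687, 2.5554), alpha = 0.1
Step 1: grad_x = 2*5*3.4687 = 34.687, grad_y = 2*2*2.5554 = 10.2216
  x_1 = 3.4687 - 0.1*34.687 = 0.0
  y_1 = 2.5554 - 0.1*10.2216 = 1.5332
Step 2: grad_x = 2*5*0.0 = 0.0, grad_y = 2*2*1.5332 = 6.133
  x_2 = 0.0 - 0.1*0.0 = 0.0
  y_2 = 1.5332 - 0.1*6.133 = 0.9199
Step 3: grad_x = 2*5*0.0 = 0.0, grad_y = 2*2*0.9199 = 3.6798
  x_3 = 0.0 - 0.1*0.0 = 0.0
  y_3 = 0.9199 - 0.1*3.6798 = 0.552
Step 4: grad_x = 2*5*0.0 = 0.0, grad_y = 2*2*0.552 = 2.2079
  x_4 = 0.0 - 0.1*0.0 = 0.0
  y_4 = 0.552 - 0.1*2.2079 = 0.3312
Step 5: grad_x = 2*5*0.0 = 0.0, grad_y = 2*2*0.3312 = 1.3247
  x_5 = 0.0 - 0.1*0.0 = 0.0
  y_5 = 0.3312 - 0.1*1.3247 = 0.1987
f(0.0, 0.1987) = 5*0.0^2 + 2*0.1987^2 = 0.079


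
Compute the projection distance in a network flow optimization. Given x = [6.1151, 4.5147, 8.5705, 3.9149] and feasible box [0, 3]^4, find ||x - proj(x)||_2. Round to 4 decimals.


Project each component onto [0, 3].
clip(6.1151) = 3.0, clip(4.5147) = 3.0, clip(8.5705) = 3.0, clip(3.9149) = 3.0
Projection = [3.0, 3.0, 3.0, 3.0]
Squared diffs: [9.7038, 2.2943, 31.0305, 0.837]
Distance = sqrt(43.8656) = 6.6231


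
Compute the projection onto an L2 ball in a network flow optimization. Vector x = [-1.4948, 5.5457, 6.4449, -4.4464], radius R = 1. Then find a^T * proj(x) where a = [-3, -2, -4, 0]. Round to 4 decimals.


Step 1: Compute ||x|| (intermediates to 6 decimals).
||x|| = sqrt((-1.4948)^2 + 5.5457^2 + 6.4449^2 + (-4.4464)^2) = 9.710635
Step 2: Project.
Since ||x|| > R, scale = R/||x|| = 1/9.710635 = 0.10298, proj(x) = scale * x
proj(x) = [-0.153935, 0.571096, 0.663696, -0.45789]
Step 3: Dot product.
a^T * proj(x) = -3*(-0.153935) - 2*0.571096 - 4*0.663696 + 0*(-0.45789) = -3.3352


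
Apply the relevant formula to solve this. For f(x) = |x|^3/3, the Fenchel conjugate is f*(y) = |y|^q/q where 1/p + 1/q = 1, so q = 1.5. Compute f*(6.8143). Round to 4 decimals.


The conjugate exponent q satisfies 1/p + 1/q = 1.
p = 3, so q = 3/(3 - 1) = 1.5
|y|^q = 6.8143^1.5 = 17.7882
f*(6.8143) = 17.7882 / 1.5 = 11.8588


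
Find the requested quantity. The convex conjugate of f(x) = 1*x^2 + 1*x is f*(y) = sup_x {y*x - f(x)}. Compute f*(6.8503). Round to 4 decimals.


f*(y) = sup_x {y*x - a*x^2 - b*x} = sup_x {(y-b)*x - a*x^2}
FOC: (y - b) - 2a*x = 0 => x* = (y - b)/(2a)
x* = (6.8503 - 1)/(2*1) = 2.9252
f*(6.8503) = (y-b)^2/(4a) = (6.8503 - 1)^2/(4*1)
= 34.226/4 = 8.5565


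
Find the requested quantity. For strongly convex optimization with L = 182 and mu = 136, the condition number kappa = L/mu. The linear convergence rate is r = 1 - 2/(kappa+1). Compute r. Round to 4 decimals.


Step 1: Compute the condition number.
kappa = L/mu = 182/136 = 1.3382
Step 2: Compute the convergence rate.
r = 1 - 2/(kappa + 1) = 1 - 2*mu/(L + mu) = (L - mu)/(L + mu) = 46/318 = 0.1447


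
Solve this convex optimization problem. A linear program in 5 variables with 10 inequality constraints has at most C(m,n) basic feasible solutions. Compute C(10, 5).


Each vertex corresponds to some choice of n active constraints out of m, so the number of vertices is at most C(m, n) = m! / (n!(m-n)!).
m = 10, n = 5
Numerator: 10 * 9 * 8 * 7 * 6
Denominator: 5! = 120
C(10, 5) = 252


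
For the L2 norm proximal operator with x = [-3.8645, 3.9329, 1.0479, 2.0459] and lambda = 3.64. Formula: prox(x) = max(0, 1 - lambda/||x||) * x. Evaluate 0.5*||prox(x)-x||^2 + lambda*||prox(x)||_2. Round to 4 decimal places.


Step 1: Compute ||x||.
||x|| = 5.9738
Step 2: Compute scaling factor.
scale = max(0, 1 - 3.64/5.9738) = 0.3907
Step 3: prox(x) = [-1.5097, 1.5365, 0.4094, 0.7993]
||prox(x)|| = 2.3338
Step 4: Proximal objective.
0.5*||prox-x||^2 = 6.6248
lambda*||prox|| = 8.495
Total = 15.1197


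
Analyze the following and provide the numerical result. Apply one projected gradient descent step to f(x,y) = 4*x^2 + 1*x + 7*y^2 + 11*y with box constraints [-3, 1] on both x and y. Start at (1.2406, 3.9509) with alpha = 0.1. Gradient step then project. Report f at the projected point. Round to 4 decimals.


Step 1: Compute gradient at (1.2406, 3.9509).
grad_x = 2*4*1.2406 + 1 = 10.9248
grad_y = 2*7*3.9509 + 11 = 66.3126
Step 2: Gradient step.
x_raw = 1.2406 - 0.1*10.9248 = 0.1481
y_raw = 3.9509 - 0.1*66.3126 = -2.6804
Step 3: Project onto [-3, 1].
x_proj = clip(0.1481) = 0.1481
y_proj = clip(-2.6804) = -2.6804
Step 4: Evaluate f.
f(0.1481, -2.6804) = 21.0422


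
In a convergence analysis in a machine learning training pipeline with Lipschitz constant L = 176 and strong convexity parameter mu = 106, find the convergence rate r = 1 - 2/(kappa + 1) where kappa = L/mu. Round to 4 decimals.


Step 1: Compute the condition number.
kappa = L/mu = 176/106 = 1.6604
Step 2: Compute the convergence rate.
r = 1 - 2/(kappa + 1) = 1 - 2*mu/(L + mu) = (L - mu)/(L + mu) = 70/282 = 0.2482


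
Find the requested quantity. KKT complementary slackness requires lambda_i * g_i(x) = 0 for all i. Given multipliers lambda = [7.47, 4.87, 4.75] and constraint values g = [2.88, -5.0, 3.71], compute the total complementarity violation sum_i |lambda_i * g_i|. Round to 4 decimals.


KKT complementary slackness check:
lambda_1 * g_1 = 7.47 * 2.88 = 21.5136
lambda_2 * g_2 = 4.87 * -5.0 = -24.35
lambda_3 * g_3 = 4.75 * 3.71 = 17.6225
Total violation = 21.5136 + 24.35 + 17.6225 = 63.4861


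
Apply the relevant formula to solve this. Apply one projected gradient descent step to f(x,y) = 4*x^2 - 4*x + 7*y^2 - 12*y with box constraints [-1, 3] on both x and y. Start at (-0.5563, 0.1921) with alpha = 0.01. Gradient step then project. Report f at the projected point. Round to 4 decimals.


Step 1: Compute gradient at (-0.5563, 0.1921).
grad_x = 2*4*-0.5563 - 4 = -8.4504
grad_y = 2*7*0.1921 - 12 = -9.3106
Step 2: Gradient step.
x_raw = -0.5563 - 0.01*-8.4504 = -0.4718
y_raw = 0.1921 - 0.01*-9.3106 = 0.2852
Step 3: Project onto [-1, 3].
x_proj = clip(-0.4718) = -0.4718
y_proj = clip(0.2852) = 0.2852
Step 4: Evaluate f.
f(-0.4718, 0.2852) = -0.0755


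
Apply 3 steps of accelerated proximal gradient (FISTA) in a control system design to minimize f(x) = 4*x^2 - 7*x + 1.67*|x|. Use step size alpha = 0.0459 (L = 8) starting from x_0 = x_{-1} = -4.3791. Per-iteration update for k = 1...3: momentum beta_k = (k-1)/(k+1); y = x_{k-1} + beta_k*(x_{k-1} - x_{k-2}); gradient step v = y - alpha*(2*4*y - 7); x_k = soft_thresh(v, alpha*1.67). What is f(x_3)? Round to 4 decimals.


FISTA on f(x) = 4*x^2 - 7*x + 1.67*|x|
L = 8, alpha = 0.0459
Iteration 1: beta = 0.0, y = -4.3791 + 0.0*(-4.3791 + 4.3791) = -4.3791
  grad(y) = -42.0328, v = y - alpha*grad = -2.4498
  prox(v) = soft_thresh(-2.4498, 0.0767) = -2.3731
Iteration 2: beta = 0.3333, y = -2.3731 + 0.3333*(-2.3731 + 4.3791) = -1.7045
  grad(y) = -20.6359, v = y - alpha*grad = -0.7573
  prox(v) = soft_thresh(-0.7573, 0.0767) = -0.6806
Iteration 3: beta = 0.5, y = -0.6806 + 0.5*(-0.6806 + 2.3731) = 0.1656
  grad(y) = -5.6752, v = y - alpha*grad = 0.4261
  prox(v) = soft_thresh(0.4261, 0.0767) = 0.3494
f(x_3) = 4*0.3494^2 - 7*0.3494 + 1.67*|0.3494| = -1.3741


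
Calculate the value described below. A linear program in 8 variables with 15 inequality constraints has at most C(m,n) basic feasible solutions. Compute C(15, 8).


Each vertex corresponds to some choice of n active constraints out of m, so the number of vertices is at most C(m, n) = m! / (n!(m-n)!).
m = 15, n = 8
Numerator: 15 * 14 * 13 * 12 * 11 * 10 * 9 * 8
Denominator: 8! = 40320
C(15, 8) = 6435


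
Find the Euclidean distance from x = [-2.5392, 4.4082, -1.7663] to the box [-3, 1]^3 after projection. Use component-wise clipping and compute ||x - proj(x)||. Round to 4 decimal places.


Project each component onto [-3, 1].
clip(-2.5392) = -2.5392, clip(4.4082) = 1.0, clip(-1.7663) = -1.7663
Projection = [-2.5392, 1.0, -1.7663]
Squared diffs: [0.0, 11.6158, 0.0]
Distance = sqrt(11.6158) = 3.4082


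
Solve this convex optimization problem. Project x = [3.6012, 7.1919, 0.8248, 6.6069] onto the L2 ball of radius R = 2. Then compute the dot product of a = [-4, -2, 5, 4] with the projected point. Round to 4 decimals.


Step 1: Compute ||x|| (intermediates to 6 decimals).
||x|| = sqrt(3.6012^2 + 7.1919^2 + 0.8248^2 + 6.6069^2) = 10.441431
Step 2: Project.
Since ||x|| > R, scale = R/||x|| = 2/10.441431 = 0.191545, proj(x) = scale * x
proj(x) = [0.689792, 1.377572, 0.157986, 1.265519]
Step 3: Dot product.
a^T * proj(x) = -4*0.689792 - 2*1.377572 + 5*0.157986 + 4*1.265519 = 0.3377


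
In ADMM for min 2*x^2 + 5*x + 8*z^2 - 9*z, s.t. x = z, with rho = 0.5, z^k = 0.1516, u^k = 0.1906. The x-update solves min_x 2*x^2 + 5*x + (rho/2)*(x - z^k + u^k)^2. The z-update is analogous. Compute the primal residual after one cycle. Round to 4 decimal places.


ADMM iteration with rho = 0.5, z^k = 0.1516, u^k = 0.1906
Step 1: x-update.
Minimize 2*x^2 + 5*x + (0.5/2)*(x - 0.1516 + 0.1906)^2
FOC: (2*2 + 0.5)*x = -5 + 0.5*(0.1516 - 0.1906)
x^{k+1} = -1.1154
Step 2: z-update.
Minimize 8*z^2 - 9*z + (0.5/2)*(-1.1154 - z + 0.1906)^2
FOC: (2*8 + 0.5)*z = 9 + 0.5*(-1.1154 + 0.1906)
z^{k+1} = 0.5174
Step 3: u-update.
u^{k+1} = 0.1906 - 1.1154 - 0.5174 = -1.4423
Step 4: Primal residual = |-1.1154 - 0.5174| = 1.6329


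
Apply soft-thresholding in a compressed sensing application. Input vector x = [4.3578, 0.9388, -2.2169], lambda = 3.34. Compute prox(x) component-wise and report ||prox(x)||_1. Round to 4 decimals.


Soft-thresholding with lambda = 3.34:
prox(4.3578) = sign(4.3578)*max(|4.3578| - 3.34, 0) = 1.0178
prox(0.9388) = sign(0.9388)*max(|0.9388| - 3.34, 0) = 0.0
prox(-2.2169) = sign(-2.2169)*max(|-2.2169| - 3.34, 0) = 0.0
prox(x) = [1.0178, 0.0, 0.0]
||prox(x)||_1 = 1.0178 + 0.0 + 0.0 = 1.0178


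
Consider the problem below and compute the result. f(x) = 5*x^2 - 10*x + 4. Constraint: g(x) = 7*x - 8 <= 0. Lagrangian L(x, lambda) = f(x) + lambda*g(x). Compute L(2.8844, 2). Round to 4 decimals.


Step 1: Evaluate f(x).
f(2.8844) = 5*2.8844^2 - 10*2.8844 + 4 = 16.7548
Step 2: Evaluate g(x).
g(2.8844) = 7*2.8844 - 8 = 12.1908
Step 3: Compute Lagrangian.
L = 16.7548 + 2*12.1908 = 41.1364


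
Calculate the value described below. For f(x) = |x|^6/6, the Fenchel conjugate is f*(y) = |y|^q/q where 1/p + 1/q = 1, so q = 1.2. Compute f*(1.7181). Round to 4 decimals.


The conjugate exponent q satisfies 1/p + 1/q = 1.
p = 6, so q = 6/(6 - 1) = 1.2
|y|^q = 1.7181^1.2 = 1.9145
f*(1.7181) = 1.9145 / 1.2 = 1.5954


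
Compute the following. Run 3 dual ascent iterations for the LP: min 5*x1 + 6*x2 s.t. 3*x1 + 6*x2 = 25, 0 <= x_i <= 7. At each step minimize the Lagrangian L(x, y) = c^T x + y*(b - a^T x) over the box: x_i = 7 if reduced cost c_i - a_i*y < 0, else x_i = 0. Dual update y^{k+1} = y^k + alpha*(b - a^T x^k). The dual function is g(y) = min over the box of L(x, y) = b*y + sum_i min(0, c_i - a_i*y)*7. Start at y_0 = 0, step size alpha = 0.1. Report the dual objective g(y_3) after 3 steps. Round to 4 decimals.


Dual ascent for LP: min 5*x1 + 6*x2, 3*x1 + 6*x2 = 25, 0 <= x_i <= 7
Step 1: y^k = 0.0, reduced costs: (5.0, 6.0)
  x^k = (0.0, 0.0), subgradient = b - a^T x = 25.0
  y^{k+1} = 0.0 + 0.1*25.0 = 2.5
Step 2: y^k = 2.5, reduced costs: (-2.5, -9.0)
  x^k = (7.0, 7.0), subgradient = b - a^T x = -38.0
  y^{k+1} = 2.5 + 0.1*-38.0 = -1.3
Step 3: y^k = -1.3, reduced costs: (8.9, 13.8)
  x^k = (0.0, 0.0), subgradient = b - a^T x = 25.0
  y^{k+1} = -1.3 + 0.1*25.0 = 1.2
Dual objective at y_3 = 1.2: reduced costs (1.4, -1.2), box minimizer x = (0.0, 7.0)
g(y_3) = b*y + (c1 - a1*y)*x1 + (c2 - a2*y)*x2 = 25*1.2 + 1.4*0.0 + (-1.2)*7.0 = 30.0 + 0.0 - 8.4 = 21.6


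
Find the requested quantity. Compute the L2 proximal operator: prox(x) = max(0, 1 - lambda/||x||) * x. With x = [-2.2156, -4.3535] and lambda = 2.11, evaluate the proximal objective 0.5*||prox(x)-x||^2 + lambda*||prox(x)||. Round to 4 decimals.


Step 1: Compute ||x||.
||x|| = 4.8849
Step 2: Compute scaling factor.
scale = max(0, 1 - 2.11/4.8849) = 0.5681
Step 3: prox(x) = [-1.2586, -2.473]
||prox(x)|| = 2.7749
Step 4: Proximal objective.
0.5*||prox-x||^2 = 2.2261
lambda*||prox|| = 5.855
Total = 8.081


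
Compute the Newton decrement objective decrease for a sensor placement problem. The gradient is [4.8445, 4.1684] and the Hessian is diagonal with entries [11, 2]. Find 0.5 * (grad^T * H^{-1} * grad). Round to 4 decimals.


Step 1: H is diagonal, so H^(-1) * g = [0.4404, 2.0842].
Step 2: g^T H^(-1) g = sum_i g_i^2 / H_ii
  = (4.8445)^2/11 + (4.1684)^2/2
  = 2.1336 + 8.6878 = 10.8213
Step 3: Objective decrease = 0.5 * g^T H^(-1) g = 5.4107


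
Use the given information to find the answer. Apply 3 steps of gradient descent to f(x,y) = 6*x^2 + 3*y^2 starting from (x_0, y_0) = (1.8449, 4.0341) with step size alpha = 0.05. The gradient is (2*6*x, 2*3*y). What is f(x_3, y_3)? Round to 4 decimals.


Gradient descent on f(x,y) = 6*x^2 + 3*y^2.
Starting point: (1.8449, 4.0341), alpha = 0.05
Step 1: grad_x = 2*6*1.8449 = 22.1388, grad_y = 2*3*4.0341 = 24.2046
  x_1 = 1.8449 - 0.05*22.1388 = 0.738
  y_1 = 4.0341 - 0.05*24.2046 = 2.8239
Step 2: grad_x = 2*6*0.738 = 8.8555, grad_y = 2*3*2.8239 = 16.9432
  x_2 = 0.738 - 0.05*8.8555 = 0.2952
  y_2 = 2.8239 - 0.05*16.9432 = 1.9767
Step 3: grad_x = 2*6*0.2952 = 3.5422, grad_y = 2*3*1.9767 = 11.8603
  x_3 = 0.2952 - 0.05*3.5422 = 0.1181
  y_3 = 1.9767 - 0.05*11.8603 = 1.3837
f(0.1181, 1.3837) = 6*0.1181^2 + 3*1.3837^2 = 5.8275


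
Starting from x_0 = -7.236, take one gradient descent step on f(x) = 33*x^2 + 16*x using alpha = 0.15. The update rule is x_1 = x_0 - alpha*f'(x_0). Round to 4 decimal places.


We compute the gradient at x_0 and apply the update.
f'(x) = 66*x + 16
f'(-7.236) = 66*-7.236 + 16 = -461.576
x_1 = -7.236 - 0.15*-461.576 = 62.0004


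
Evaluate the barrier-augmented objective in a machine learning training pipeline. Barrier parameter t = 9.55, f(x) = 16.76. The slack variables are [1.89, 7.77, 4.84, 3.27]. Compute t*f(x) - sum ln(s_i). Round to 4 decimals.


Step 1: Compute log-barrier.
ln values: [0.6366, 2.0503, 1.5769, 1.1848]
phi = -(0.6366 + 2.0503 + 1.5769 + 1.1848) = -5.4486
Step 2: Compute augmented objective.
t*f(x) = 9.55*16.76 = 160.058
Total = 160.058 - 5.4486 = 154.6094


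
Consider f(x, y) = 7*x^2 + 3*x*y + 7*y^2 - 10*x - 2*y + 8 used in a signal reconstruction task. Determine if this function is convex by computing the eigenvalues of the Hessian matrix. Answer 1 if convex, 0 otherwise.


The Hessian of f(x,y) = 7*x^2 + 3*x*y + 7*y^2 - 10*x - 2*y + 8 is:
H = [[14, 3], [3, 14]]
Trace = 14 + 14 = 28
Determinant = 14*14 - (3)^2 = 187
Discriminant = (28)^2 - 4*187 = 36.0
Eigenvalues: lambda_1 = 11.0, lambda_2 = 17.0
The function is convex.

1


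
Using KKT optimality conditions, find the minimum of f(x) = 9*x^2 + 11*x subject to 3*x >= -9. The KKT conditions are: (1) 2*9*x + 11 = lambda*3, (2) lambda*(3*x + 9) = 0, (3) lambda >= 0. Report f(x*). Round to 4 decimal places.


Step 1: Try lambda = 0 (constraint inactive).
Stationarity: 2*9*x + 11 = 0
x* = -11/(2*9) = -11/18 = -0.6111 (rounded; the exact value -11/18 is used below)
Check constraint: 3*-0.6111 = -1.8333 >= -9 -- satisfied.
Step 2: Compute optimal value.
f(x*) = 9*(-11/18)^2 + 11*(-11/18) = -3.3611


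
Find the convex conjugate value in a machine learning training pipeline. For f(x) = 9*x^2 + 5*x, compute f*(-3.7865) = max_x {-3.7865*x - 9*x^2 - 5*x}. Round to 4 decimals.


f*(y) = sup_x {y*x - a*x^2 - b*x} = sup_x {(y-b)*x - a*x^2}
FOC: (y - b) - 2a*x = 0 => x* = (y - b)/(2a)
x* = (-3.7865 - 5)/(2*9) = -0.4881
f*(-3.7865) = (y-b)^2/(4a) = (-3.7865 - 5)^2/(4*9)
= 77.2026/36 = 2.1445


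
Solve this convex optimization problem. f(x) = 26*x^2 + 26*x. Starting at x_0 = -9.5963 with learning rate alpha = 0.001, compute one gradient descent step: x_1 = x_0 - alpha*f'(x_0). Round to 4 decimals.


We compute the gradient at x_0 and apply the update.
f'(x) = 52*x + 26
f'(-9.5963) = 52*-9.5963 + 26 = -473.0076
x_1 = -9.5963 - 0.001*-473.0076 = -9.1233


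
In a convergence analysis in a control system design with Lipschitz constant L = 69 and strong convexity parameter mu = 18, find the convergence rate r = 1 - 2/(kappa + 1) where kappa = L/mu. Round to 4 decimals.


Step 1: Compute the condition number.
kappa = L/mu = 69/18 = 3.8333
Step 2: Compute the convergence rate.
r = 1 - 2/(kappa + 1) = 1 - 2*mu/(L + mu) = (L - mu)/(L + mu) = 51/87 = 0.5862


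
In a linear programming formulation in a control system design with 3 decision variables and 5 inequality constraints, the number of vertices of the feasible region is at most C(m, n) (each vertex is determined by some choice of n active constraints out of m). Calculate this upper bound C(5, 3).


Each vertex corresponds to some choice of n active constraints out of m, so the number of vertices is at most C(m, n) = m! / (n!(m-n)!).
m = 5, n = 3
Numerator: 5 * 4 * 3
Denominator: 3! = 6
C(5, 3) = 10


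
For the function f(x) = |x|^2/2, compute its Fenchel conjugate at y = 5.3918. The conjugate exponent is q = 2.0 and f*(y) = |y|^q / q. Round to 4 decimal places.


The conjugate exponent q satisfies 1/p + 1/q = 1.
p = 2, so q = 2/(2 - 1) = 2.0
|y|^q = 5.3918^2.0 = 29.0715
f*(5.3918) = 29.0715 / 2.0 = 14.5358


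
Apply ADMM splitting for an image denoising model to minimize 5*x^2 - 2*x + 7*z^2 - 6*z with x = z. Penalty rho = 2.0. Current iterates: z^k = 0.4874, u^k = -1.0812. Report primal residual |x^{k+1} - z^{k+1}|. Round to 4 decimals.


ADMM iteration with rho = 2.0, z^k = 0.4874, u^k = -1.0812
Step 1: x-update.
Minimize 5*x^2 - 2*x + (2.0/2)*(x - 0.4874 - 1.0812)^2
FOC: (2*5 + 2.0)*x = 2 + 2.0*(0.4874 + 1.0812)
x^{k+1} = 0.4281
Step 2: z-update.
Minimize 7*z^2 - 6*z + (2.0/2)*(0.4281 - z - 1.0812)^2
FOC: (2*7 + 2.0)*z = 6 + 2.0*(0.4281 - 1.0812)
z^{k+1} = 0.2934
Step 3: u-update.
u^{k+1} = -1.0812 + 0.4281 - 0.2934 = -0.9465
Step 4: Primal residual = |0.4281 - 0.2934| = 0.1347


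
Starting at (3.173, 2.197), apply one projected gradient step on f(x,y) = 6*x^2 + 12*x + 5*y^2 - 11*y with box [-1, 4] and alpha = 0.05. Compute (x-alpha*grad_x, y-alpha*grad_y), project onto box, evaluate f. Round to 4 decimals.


Step 1: Compute gradient at (3.173, 2.197).
grad_x = 2*6*3.173 + 12 = 50.076
grad_y = 2*5*2.197 - 11 = 10.97
Step 2: Gradient step.
x_raw = 3.173 - 0.05*50.076 = 0.6692
y_raw = 2.197 - 0.05*10.97 = 1.6485
Step 3: Project onto [-1, 4].
x_proj = clip(0.6692) = 0.6692
y_proj = clip(1.6485) = 1.6485
Step 4: Evaluate f.
f(0.6692, 1.6485) = 6.1716


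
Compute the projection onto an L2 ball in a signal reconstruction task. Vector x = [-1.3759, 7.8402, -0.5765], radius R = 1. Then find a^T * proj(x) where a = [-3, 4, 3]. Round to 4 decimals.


Step 1: Compute ||x|| (intermediates to 6 decimals).
||x|| = sqrt((-1.3759)^2 + 7.8402^2 + (-0.5765)^2) = 7.980864
Step 2: Project.
Since ||x|| > R, scale = R/||x|| = 1/7.980864 = 0.1253, proj(x) = scale * x
proj(x) = [-0.1724, 0.982377, -0.072235]
Step 3: Dot product.
a^T * proj(x) = -3*(-0.1724) + 4*0.982377 + 3*(-0.072235) = 4.23


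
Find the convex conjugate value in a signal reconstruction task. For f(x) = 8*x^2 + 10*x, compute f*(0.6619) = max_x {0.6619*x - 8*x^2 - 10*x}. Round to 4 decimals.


f*(y) = sup_x {y*x - a*x^2 - b*x} = sup_x {(y-b)*x - a*x^2}
FOC: (y - b) - 2a*x = 0 => x* = (y - b)/(2a)
x* = (0.6619 - 10)/(2*8) = -0.5836
f*(0.6619) = (y-b)^2/(4a) = (0.6619 - 10)^2/(4*8)
= 87.2001/32 = 2.725


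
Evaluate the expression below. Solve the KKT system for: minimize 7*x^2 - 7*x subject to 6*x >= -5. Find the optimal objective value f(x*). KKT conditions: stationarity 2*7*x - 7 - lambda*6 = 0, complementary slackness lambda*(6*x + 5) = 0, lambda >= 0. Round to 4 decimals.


Step 1: Try lambda = 0 (constraint inactive).
Stationarity: 2*7*x - 7 = 0
x* = 7/(2*7) = 0.5
Check constraint: 6*0.5 = 3.0 >= -5 -- satisfied.
Step 2: Compute optimal value.
f(x*) = 7*0.5^2 - 7*0.5 = -1.75


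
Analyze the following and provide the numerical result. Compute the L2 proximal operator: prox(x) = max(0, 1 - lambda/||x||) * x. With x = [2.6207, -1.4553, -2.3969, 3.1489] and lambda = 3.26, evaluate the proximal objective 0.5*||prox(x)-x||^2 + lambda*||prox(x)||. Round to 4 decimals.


Step 1: Compute ||x||.
||x|| = 4.9645
Step 2: Compute scaling factor.
scale = max(0, 1 - 3.26/4.9645) = 0.3433
Step 3: prox(x) = [0.8998, -0.4997, -0.823, 1.0812]
||prox(x)|| = 1.7045
Step 4: Proximal objective.
0.5*||prox-x||^2 = 5.3138
lambda*||prox|| = 5.5567
Total = 10.8706


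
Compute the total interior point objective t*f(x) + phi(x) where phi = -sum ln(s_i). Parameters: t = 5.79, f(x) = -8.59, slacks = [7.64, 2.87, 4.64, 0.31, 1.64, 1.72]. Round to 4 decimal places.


Step 1: Compute log-barrier.
ln values: [2.0334, 1.0543, 1.5347, -1.1712, 0.4947, 0.5423]
phi = -(2.0334 + 1.0543 + 1.5347 - 1.1712 + 0.4947 + 0.5423) = -4.4883
Step 2: Compute augmented objective.
t*f(x) = 5.79*-8.59 = -49.7361
Total = -49.7361 - 4.4883 = -54.2244


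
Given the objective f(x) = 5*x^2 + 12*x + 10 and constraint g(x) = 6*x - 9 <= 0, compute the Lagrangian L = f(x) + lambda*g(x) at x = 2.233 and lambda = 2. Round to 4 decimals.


Step 1: Evaluate f(x).
f(2.233) = 5*2.233^2 + 12*2.233 + 10 = 61.7274
Step 2: Evaluate g(x).
g(2.233) = 6*2.233 - 9 = 4.398
Step 3: Compute Lagrangian.
L = 61.7274 + 2*4.398 = 70.5234


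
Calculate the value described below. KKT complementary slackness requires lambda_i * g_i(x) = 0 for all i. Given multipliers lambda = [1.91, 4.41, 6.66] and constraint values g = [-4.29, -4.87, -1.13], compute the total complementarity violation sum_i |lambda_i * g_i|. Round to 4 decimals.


KKT complementary slackness check:
lambda_1 * g_1 = 1.91 * -4.29 = -8.1939
lambda_2 * g_2 = 4.41 * -4.87 = -21.4767
lambda_3 * g_3 = 6.66 * -1.13 = -7.5258
Total violation = 8.1939 + 21.4767 + 7.5258 = 37.1964


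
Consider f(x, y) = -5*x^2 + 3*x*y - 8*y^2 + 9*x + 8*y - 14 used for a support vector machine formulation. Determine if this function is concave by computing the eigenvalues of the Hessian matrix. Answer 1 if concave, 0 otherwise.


The Hessian of f(x,y) = -5*x^2 + 3*x*y - 8*y^2 + 9*x + 8*y - 14 is:
H = [[-10, 3], [3, -16]]
Trace = -10 - 16 = -26
Determinant = -10*-16 - (3)^2 = 151
Discriminant = (-26)^2 - 4*151 = 72.0
Eigenvalues: lambda_1 = -17.2426, lambda_2 = -8.7574
The function is concave.

1


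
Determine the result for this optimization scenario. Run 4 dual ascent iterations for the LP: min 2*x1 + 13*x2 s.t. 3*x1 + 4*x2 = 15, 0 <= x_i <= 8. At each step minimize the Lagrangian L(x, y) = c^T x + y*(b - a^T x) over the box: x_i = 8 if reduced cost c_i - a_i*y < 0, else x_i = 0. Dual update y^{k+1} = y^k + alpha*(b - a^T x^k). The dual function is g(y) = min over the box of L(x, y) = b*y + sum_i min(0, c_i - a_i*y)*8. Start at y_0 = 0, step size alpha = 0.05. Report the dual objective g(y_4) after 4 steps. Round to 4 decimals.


Dual ascent for LP: min 2*x1 + 13*x2, 3*x1 + 4*x2 = 15, 0 <= x_i <= 8
Step 1: y^k = 0.0, reduced costs: (2.0, 13.0)
  x^k = (0.0, 0.0), subgradient = b - a^T x = 15.0
  y^{k+1} = 0.0 + 0.05*15.0 = 0.75
Step 2: y^k = 0.75, reduced costs: (-0.25, 10.0)
  x^k = (8.0, 0.0), subgradient = b - a^T x = -9.0
  y^{k+1} = 0.75 + 0.05*-9.0 = 0.3
Step 3: y^k = 0.3, reduced costs: (1.1, 11.8)
  x^k = (0.0, 0.0), subgradient = b - a^T x = 15.0
  y^{k+1} = 0.3 + 0.05*15.0 = 1.05
Step 4: y^k = 1.05, reduced costs: (-1.15, 8.8)
  x^k = (8.0, 0.0), subgradient = b - a^T x = -9.0
  y^{k+1} = 1.05 + 0.05*-9.0 = 0.6
Dual objective at y_4 = 0.6: reduced costs (0.2, 10.6), box minimizer x = (0.0, 0.0)
g(y_4) = b*y + (c1 - a1*y)*x1 + (c2 - a2*y)*x2 = 15*0.6 + 0.2*0.0 + 10.6*0.0 = 9.0 + 0.0 + 0.0 = 9.0


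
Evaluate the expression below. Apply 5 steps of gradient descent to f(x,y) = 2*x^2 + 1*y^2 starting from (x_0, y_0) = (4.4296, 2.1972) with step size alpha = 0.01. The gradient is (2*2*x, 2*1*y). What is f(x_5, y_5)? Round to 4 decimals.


Gradient descent on f(x,y) = 2*x^2 + 1*y^2.
Starting point: (4.4296, 2.1972), alpha = 0.01
Step 1: grad_x = 2*2*4.4296 = 17.7184, grad_y = 2*1*2.1972 = 4.3944
  x_1 = 4.4296 - 0.01*17.7184 = 4.2524
  y_1 = 2.1972 - 0.01*4.3944 = 2.1533
Step 2: grad_x = 2*2*4.2524 = 17.0097, grad_y = 2*1*2.1533 = 4.3065
  x_2 = 4.2524 - 0.01*17.0097 = 4.0823
  y_2 = 2.1533 - 0.01*4.3065 = 2.1102
Step 3: grad_x = 2*2*4.0823 = 16.3293, grad_y = 2*1*2.1102 = 4.2204
  x_3 = 4.0823 - 0.01*16.3293 = 3.919
  y_3 = 2.1102 - 0.01*4.2204 = 2.068
Step 4: grad_x = 2*2*3.919 = 15.6761, grad_y = 2*1*2.068 = 4.136
  x_4 = 3.919 - 0.01*15.6761 = 3.7623
  y_4 = 2.068 - 0.01*4.136 = 2.0266
Step 5: grad_x = 2*2*3.7623 = 15.0491, grad_y = 2*1*2.0266 = 4.0533
  x_5 = 3.7623 - 0.01*15.0491 = 3.6118
  y_5 = 2.0266 - 0.01*4.0533 = 1.9861
f(3.6118, 1.9861) = 2*3.6118^2 + 1*1.9861^2 = 30.0344


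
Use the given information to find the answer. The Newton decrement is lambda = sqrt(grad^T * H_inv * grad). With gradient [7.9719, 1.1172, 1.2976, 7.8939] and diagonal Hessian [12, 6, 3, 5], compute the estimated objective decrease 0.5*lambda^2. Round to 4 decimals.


Step 1: H is diagonal, so H^(-1) * g = [0.6643, 0.1862, 0.4325, 1.5788].
Step 2: g^T H^(-1) g = sum_i g_i^2 / H_ii
  = (7.9719)^2/12 + (1.1172)^2/6 + (1.2976)^2/3 + (7.8939)^2/5
  = 5.2959 + 0.208 + 0.5613 + 12.4627 = 18.5279
Step 3: Objective decrease = 0.5 * g^T H^(-1) g = 9.264


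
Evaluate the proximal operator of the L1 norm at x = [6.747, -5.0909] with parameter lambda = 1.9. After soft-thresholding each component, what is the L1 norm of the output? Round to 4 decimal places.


Soft-thresholding with lambda = 1.9:
prox(6.747) = sign(6.747)*max(|6.747| - 1.9, 0) = 4.847
prox(-5.0909) = sign(-5.0909)*max(|-5.0909| - 1.9, 0) = -3.1909
prox(x) = [4.847, -3.1909]
||prox(x)||_1 = 4.847 + 3.1909 = 8.0379


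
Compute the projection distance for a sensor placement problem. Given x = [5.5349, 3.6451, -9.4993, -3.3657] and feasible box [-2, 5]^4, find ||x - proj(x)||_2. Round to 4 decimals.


Project each component onto [-2, 5].
clip(5.5349) = 5.0, clip(3.6451) = 3.6451, clip(-9.4993) = -2.0, clip(-3.3657) = -2.0
Projection = [5.0, 3.6451, -2.0, -2.0]
Squared diffs: [0.2861, 0.0, 56.2395, 1.8651]
Distance = sqrt(58.3907) = 7.6414


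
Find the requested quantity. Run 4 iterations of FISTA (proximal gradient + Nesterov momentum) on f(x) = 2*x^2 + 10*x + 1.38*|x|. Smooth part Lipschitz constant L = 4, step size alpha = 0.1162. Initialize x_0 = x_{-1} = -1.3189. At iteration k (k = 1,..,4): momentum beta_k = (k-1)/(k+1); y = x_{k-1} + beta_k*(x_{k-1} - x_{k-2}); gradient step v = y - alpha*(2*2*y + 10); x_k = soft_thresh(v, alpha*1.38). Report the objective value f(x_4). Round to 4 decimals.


FISTA on f(x) = 2*x^2 + 10*x + 1.38*|x|
L = 4, alpha = 0.1162
Iteration 1: beta = 0.0, y = -1.3189 + 0.0*(-1.3189 + 1.3189) = -1.3189
  grad(y) = 4.7244, v = y - alpha*grad = -1.8679
  prox(v) = soft_thresh(-1.8679, 0.1604) = -1.7075
Iteration 2: beta = 0.3333, y = -1.7075 + 0.3333*(-1.7075 + 1.3189) = -1.8371
  grad(y) = 2.6518, v = y - alpha*grad = -2.1452
  prox(v) = soft_thresh(-2.1452, 0.1604) = -1.9848
Iteration 3: beta = 0.5, y = -1.9848 + 0.5*(-1.9848 + 1.7075) = -2.1235
  grad(y) = 1.506, v = y - alpha*grad = -2.2985
  prox(v) = soft_thresh(-2.2985, 0.1604) = -2.1381
Iteration 4: beta = 0.6, y = -2.1381 + 0.6*(-2.1381 + 1.9848) = -2.2301
  grad(y) = 1.0795, v = y - alpha*grad = -2.3556
  prox(v) = soft_thresh(-2.3556, 0.1604) = -2.1952
f(x_4) = 2*(-2.1952)^2 + 10*(-2.1952) + 1.38*|-2.1952| = -9.2848
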